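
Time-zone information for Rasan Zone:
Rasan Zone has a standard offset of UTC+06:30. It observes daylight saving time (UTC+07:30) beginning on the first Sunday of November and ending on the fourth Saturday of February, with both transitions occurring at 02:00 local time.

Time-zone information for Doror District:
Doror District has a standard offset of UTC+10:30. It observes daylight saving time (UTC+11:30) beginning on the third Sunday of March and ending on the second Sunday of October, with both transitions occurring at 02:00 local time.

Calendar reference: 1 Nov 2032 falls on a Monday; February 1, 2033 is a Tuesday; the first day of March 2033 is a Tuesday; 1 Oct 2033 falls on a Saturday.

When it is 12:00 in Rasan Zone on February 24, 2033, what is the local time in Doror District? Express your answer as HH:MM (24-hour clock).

15:00

1 November 2032 is a Monday, so the first Sunday is November 7.
1 February 2033 is a Tuesday, so the first Saturday is February 5 and the fourth is February 26.
February 24, 2033 lies within the daylight-saving period (7 November 2032 – 26 February 2033), so Rasan Zone is on daylight time, UTC+07:30.
12:00 Rasan Zone − 7h30m = 04:30 UTC.
1 March 2033 is a Tuesday, so the first Sunday is March 6 and the third is March 20.
1 October 2033 is a Saturday, so the first Sunday is October 2 and the second is October 9.
At the standard offset (UTC+10:30), 04:30 UTC + 10h30m = 15:00 Doror District standard time.
The standard-time date in Doror District, February 24, 2033, is outside the daylight-saving period (20 March – 9 October), so Doror District is on standard time, UTC+10:30.
04:30 UTC + 10h30m = 15:00 Doror District.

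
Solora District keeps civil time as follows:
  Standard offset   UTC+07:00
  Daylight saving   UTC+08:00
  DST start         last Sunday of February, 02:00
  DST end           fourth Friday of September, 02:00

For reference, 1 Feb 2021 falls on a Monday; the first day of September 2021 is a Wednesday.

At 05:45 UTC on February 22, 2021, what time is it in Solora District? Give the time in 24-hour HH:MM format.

1 February 2021 is a Monday, so Sundays fall on 7, 14, 21, 28; the last is February 28.
1 September 2021 is a Wednesday, so the first Friday is September 3 and the fourth is September 24.
At the standard offset (UTC+07:00), 05:45 UTC + 7h = 12:45 Solora District standard time.
The standard-time date in Solora District, February 22, 2021, does not fall between 28 February and 24 September, so daylight saving is not in effect and Solora District is at UTC+07:00.
05:45 UTC + 7h = 12:45 local.

12:45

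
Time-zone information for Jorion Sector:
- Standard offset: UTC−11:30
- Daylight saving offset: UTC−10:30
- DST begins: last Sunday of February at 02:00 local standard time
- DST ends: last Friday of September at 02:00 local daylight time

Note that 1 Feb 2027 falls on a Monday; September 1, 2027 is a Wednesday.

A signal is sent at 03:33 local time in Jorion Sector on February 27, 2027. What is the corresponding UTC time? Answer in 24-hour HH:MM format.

15:03

1 February 2027 is a Monday, so Sundays fall on 7, 14, 21, 28; the last is February 28.
1 September 2027 is a Wednesday, so Fridays fall on 3, 10, 17, 24; the last is September 24.
Daylight saving runs 28 February – 24 September; February 27, 2027 is outside that window, so Jorion Sector is on standard time at UTC−11:30.
03:33 local + 11h30m = 15:03 UTC.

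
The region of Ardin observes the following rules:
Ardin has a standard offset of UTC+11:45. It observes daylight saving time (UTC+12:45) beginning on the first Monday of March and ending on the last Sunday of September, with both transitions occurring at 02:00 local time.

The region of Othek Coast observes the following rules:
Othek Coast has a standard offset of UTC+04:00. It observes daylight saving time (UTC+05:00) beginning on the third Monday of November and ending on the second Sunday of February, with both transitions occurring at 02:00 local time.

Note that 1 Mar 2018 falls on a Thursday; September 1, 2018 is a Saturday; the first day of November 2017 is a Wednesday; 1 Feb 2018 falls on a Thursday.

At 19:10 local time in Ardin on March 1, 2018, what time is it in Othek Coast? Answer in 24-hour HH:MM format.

11:25

1 March 2018 is a Thursday, so the first Monday is March 5.
1 September 2018 is a Saturday, so Sundays fall on 2, 9, 16, 23, 30; the last is September 30.
Daylight saving runs 5 March – 30 September; March 1, 2018 is outside that window, so Ardin is on standard time at UTC+11:45.
19:10 Ardin − 11h45m = 07:25 UTC.
1 November 2017 is a Wednesday, so the first Monday is November 6 and the third is November 20.
1 February 2018 is a Thursday, so the first Sunday is February 4 and the second is February 11.
At the standard offset (UTC+04:00), 07:25 UTC + 4h = 11:25 Othek Coast standard time.
The standard-time date in Othek Coast, March 1, 2018, does not fall between 20 November 2017 and 11 February 2018, so daylight saving is not in effect and Othek Coast is at UTC+04:00.
07:25 UTC + 4h = 11:25 Othek Coast.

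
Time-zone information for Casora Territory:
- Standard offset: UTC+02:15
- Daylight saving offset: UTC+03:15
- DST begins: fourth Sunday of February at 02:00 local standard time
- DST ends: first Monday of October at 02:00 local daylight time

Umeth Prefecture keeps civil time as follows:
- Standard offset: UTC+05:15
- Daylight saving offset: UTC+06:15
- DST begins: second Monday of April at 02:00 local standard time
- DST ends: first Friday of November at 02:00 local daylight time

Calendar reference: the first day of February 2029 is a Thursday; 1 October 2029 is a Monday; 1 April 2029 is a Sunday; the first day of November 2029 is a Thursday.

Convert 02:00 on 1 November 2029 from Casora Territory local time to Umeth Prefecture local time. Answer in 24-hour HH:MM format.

1 February 2029 is a Thursday, so the first Sunday is February 4 and the fourth is February 25.
1 October 2029 is a Monday, so the first Monday is October 1.
1 November 2029 is outside the daylight-saving period (25 February – 1 October), so Casora Territory is on standard time, UTC+02:15.
02:00 Casora Territory − 2h15m = 23:45 UTC (rolling into the previous day, 31 October 2029).
1 April 2029 is a Sunday, so the first Monday is April 2 and the second is April 9.
1 November 2029 is a Thursday, so the first Friday is November 2.
At the standard offset (UTC+05:15), 23:45 UTC + 5h15m = 05:00 Umeth Prefecture standard time (rolling into the next day, 1 November 2029).
The standard-time date in Umeth Prefecture, 1 November 2029, falls between 9 April and 2 November, so daylight saving is in effect and Umeth Prefecture is at UTC+06:15.
23:45 UTC + 6h15m = 06:00 Umeth Prefecture (rolling into the next day, 1 November 2029).

06:00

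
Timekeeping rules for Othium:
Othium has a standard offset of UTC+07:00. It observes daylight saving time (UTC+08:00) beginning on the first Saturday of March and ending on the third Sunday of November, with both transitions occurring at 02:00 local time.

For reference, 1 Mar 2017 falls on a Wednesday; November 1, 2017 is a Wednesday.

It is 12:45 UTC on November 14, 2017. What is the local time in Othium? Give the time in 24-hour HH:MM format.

1 March 2017 is a Wednesday, so the first Saturday is March 4.
1 November 2017 is a Wednesday, so the first Sunday is November 5 and the third is November 19.
At the standard offset (UTC+07:00), 12:45 UTC + 7h = 19:45 Othium standard time.
The standard-time date in Othium, November 14, 2017, lies within the daylight-saving period (4 March – 19 November), so Othium is on daylight time, UTC+08:00.
12:45 UTC + 8h = 20:45 local.

20:45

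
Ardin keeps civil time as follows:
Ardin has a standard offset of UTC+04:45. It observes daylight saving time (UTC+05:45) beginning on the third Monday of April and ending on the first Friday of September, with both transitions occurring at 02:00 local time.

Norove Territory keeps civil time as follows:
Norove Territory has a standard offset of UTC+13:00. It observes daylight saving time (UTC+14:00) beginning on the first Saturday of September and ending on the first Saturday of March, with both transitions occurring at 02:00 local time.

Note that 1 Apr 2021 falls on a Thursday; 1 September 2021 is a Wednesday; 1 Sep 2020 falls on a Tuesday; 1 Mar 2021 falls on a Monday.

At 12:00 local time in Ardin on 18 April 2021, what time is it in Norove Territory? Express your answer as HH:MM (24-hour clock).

20:15

1 April 2021 is a Thursday, so the first Monday is April 5 and the third is April 19.
1 September 2021 is a Wednesday, so the first Friday is September 3.
18 April 2021 does not fall between 19 April and 3 September, so daylight saving is not in effect and Ardin is at UTC+04:45.
12:00 Ardin − 4h45m = 07:15 UTC.
1 September 2020 is a Tuesday, so the first Saturday is September 5.
1 March 2021 is a Monday, so the first Saturday is March 6.
At the standard offset (UTC+13:00), 07:15 UTC + 13h = 20:15 Norove Territory standard time.
The standard-time date in Norove Territory, 18 April 2021, does not fall between 5 September 2020 and 6 March 2021, so daylight saving is not in effect and Norove Territory is at UTC+13:00.
07:15 UTC + 13h = 20:15 Norove Territory.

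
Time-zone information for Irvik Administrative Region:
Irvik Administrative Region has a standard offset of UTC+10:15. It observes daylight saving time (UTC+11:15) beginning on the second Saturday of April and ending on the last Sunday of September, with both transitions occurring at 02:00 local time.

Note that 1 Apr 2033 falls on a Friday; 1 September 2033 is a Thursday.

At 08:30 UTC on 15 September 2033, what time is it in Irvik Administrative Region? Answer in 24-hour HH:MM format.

19:45

1 April 2033 is a Friday, so the first Saturday is April 2 and the second is April 9.
1 September 2033 is a Thursday, so Sundays fall on 4, 11, 18, 25; the last is September 25.
At the standard offset (UTC+10:15), 08:30 UTC + 10h15m = 18:45 Irvik Administrative Region standard time.
The standard-time date in Irvik Administrative Region, 15 September 2033, lies within the daylight-saving period (9 April – 25 September), so Irvik Administrative Region is on daylight time, UTC+11:15.
08:30 UTC + 11h15m = 19:45 local.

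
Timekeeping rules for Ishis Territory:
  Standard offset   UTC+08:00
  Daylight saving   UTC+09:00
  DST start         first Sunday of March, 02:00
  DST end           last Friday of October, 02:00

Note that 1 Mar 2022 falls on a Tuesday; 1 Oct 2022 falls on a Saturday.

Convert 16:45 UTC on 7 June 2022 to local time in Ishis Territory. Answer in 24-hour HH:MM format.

1 March 2022 is a Tuesday, so the first Sunday is March 6.
1 October 2022 is a Saturday, so Fridays fall on 7, 14, 21, 28; the last is October 28.
At the standard offset (UTC+08:00), 16:45 UTC + 8h = 00:45 Ishis Territory standard time (rolling into the next day, 8 June 2022).
Daylight saving runs 6 March – 28 October; the standard-time date in Ishis Territory, 8 June 2022, is inside that window, so Ishis Territory is at UTC+09:00.
16:45 UTC + 9h = 01:45 local (rolling into the next day, 8 June 2022).

01:45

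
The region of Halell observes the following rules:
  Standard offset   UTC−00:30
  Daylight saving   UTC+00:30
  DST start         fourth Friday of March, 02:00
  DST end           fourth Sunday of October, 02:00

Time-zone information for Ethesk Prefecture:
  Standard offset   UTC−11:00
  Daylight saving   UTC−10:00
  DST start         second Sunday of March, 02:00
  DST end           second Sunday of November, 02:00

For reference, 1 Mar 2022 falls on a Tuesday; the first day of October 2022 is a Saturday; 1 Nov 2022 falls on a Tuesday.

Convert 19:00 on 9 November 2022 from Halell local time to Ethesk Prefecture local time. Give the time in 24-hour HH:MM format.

09:30

1 March 2022 is a Tuesday, so the first Friday is March 4 and the fourth is March 25.
1 October 2022 is a Saturday, so the first Sunday is October 2 and the fourth is October 23.
Daylight saving runs 25 March – 23 October; 9 November 2022 is outside that window, so Halell is on standard time at UTC−00:30.
19:00 Halell + 0h30m = 19:30 UTC.
1 March 2022 is a Tuesday, so the first Sunday is March 6 and the second is March 13.
1 November 2022 is a Tuesday, so the first Sunday is November 6 and the second is November 13.
At the standard offset (UTC−11:00), 19:30 UTC − 11h = 08:30 Ethesk Prefecture standard time.
The standard-time date in Ethesk Prefecture, 9 November 2022, lies within the daylight-saving period (13 March – 13 November), so Ethesk Prefecture is on daylight time, UTC−10:00.
19:30 UTC − 10h = 09:30 Ethesk Prefecture.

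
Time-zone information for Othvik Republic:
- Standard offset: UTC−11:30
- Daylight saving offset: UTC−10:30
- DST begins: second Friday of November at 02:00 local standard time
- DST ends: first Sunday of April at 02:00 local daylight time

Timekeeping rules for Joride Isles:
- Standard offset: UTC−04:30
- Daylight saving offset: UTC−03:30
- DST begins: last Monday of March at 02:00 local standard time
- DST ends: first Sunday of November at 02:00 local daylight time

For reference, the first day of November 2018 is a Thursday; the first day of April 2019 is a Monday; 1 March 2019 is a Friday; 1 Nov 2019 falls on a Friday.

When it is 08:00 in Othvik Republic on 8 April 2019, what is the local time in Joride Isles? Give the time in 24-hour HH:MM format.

1 November 2018 is a Thursday, so the first Friday is November 2 and the second is November 9.
1 April 2019 is a Monday, so the first Sunday is April 7.
Daylight saving runs 9 November 2018 – 7 April 2019; 8 April 2019 is outside that window, so Othvik Republic is on standard time at UTC−11:30.
08:00 Othvik Republic + 11h30m = 19:30 UTC.
1 March 2019 is a Friday, so Mondays fall on 4, 11, 18, 25; the last is March 25.
1 November 2019 is a Friday, so the first Sunday is November 3.
At the standard offset (UTC−04:30), 19:30 UTC − 4h30m = 15:00 Joride Isles standard time.
Daylight saving runs 25 March – 3 November; the standard-time date in Joride Isles, 8 April 2019, is inside that window, so Joride Isles is at UTC−03:30.
19:30 UTC − 3h30m = 16:00 Joride Isles.

16:00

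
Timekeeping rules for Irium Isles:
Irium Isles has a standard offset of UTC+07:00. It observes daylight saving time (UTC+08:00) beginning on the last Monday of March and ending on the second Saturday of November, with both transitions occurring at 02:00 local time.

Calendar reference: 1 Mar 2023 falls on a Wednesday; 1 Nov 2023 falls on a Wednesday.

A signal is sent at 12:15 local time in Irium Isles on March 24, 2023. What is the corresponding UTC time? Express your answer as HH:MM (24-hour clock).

05:15

1 March 2023 is a Wednesday, so Mondays fall on 6, 13, 20, 27; the last is March 27.
1 November 2023 is a Wednesday, so the first Saturday is November 4 and the second is November 11.
Daylight saving runs 27 March – 11 November; March 24, 2023 is outside that window, so Irium Isles is on standard time at UTC+07:00.
12:15 local − 7h = 05:15 UTC.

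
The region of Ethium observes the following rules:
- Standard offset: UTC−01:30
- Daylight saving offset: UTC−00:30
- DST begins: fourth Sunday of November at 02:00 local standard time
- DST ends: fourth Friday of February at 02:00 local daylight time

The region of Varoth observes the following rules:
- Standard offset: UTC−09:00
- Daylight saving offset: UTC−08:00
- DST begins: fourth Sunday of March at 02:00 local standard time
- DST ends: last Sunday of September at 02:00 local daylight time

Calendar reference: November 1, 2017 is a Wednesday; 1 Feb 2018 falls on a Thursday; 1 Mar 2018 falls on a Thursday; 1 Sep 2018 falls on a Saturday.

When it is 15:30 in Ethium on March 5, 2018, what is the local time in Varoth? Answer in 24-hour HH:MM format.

08:00

1 November 2017 is a Wednesday, so the first Sunday is November 5 and the fourth is November 26.
1 February 2018 is a Thursday, so the first Friday is February 2 and the fourth is February 23.
Daylight saving runs 26 November 2017 – 23 February 2018; March 5, 2018 is outside that window, so Ethium is on standard time at UTC−01:30.
15:30 Ethium + 1h30m = 17:00 UTC.
1 March 2018 is a Thursday, so the first Sunday is March 4 and the fourth is March 25.
1 September 2018 is a Saturday, so Sundays fall on 2, 9, 16, 23, 30; the last is September 30.
At the standard offset (UTC−09:00), 17:00 UTC − 9h = 08:00 Varoth standard time.
The standard-time date in Varoth, March 5, 2018, is outside the daylight-saving period (25 March – 30 September), so Varoth is on standard time, UTC−09:00.
17:00 UTC − 9h = 08:00 Varoth.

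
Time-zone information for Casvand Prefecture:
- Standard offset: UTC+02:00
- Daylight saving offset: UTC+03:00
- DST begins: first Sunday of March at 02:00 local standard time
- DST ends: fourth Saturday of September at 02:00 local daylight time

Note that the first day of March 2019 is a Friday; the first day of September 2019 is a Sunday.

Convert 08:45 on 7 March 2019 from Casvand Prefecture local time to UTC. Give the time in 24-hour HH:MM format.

1 March 2019 is a Friday, so the first Sunday is March 3.
1 September 2019 is a Sunday, so the first Saturday is September 7 and the fourth is September 28.
7 March 2019 lies within the daylight-saving period (3 March – 28 September), so Casvand Prefecture is on daylight time, UTC+03:00.
08:45 local − 3h = 05:45 UTC.

05:45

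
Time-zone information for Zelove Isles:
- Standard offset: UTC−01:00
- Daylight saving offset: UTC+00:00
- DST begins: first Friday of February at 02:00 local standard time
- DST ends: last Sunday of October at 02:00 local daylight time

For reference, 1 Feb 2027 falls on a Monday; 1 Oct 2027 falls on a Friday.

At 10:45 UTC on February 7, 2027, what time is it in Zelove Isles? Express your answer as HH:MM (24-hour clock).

10:45

1 February 2027 is a Monday, so the first Friday is February 5.
1 October 2027 is a Friday, so Sundays fall on 3, 10, 17, 24, 31; the last is October 31.
At the standard offset (UTC−01:00), 10:45 UTC − 1h = 09:45 Zelove Isles standard time.
Daylight saving runs 5 February – 31 October; the standard-time date in Zelove Isles, February 7, 2027, is inside that window, so Zelove Isles is at UTC+00:00.
10:45 UTC + 0h = 10:45 local.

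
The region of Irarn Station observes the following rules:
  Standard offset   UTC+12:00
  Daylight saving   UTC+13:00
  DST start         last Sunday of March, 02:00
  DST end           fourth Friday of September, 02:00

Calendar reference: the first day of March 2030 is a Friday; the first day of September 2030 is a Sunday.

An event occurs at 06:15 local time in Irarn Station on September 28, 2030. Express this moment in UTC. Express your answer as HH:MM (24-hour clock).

1 March 2030 is a Friday, so Sundays fall on 3, 10, 17, 24, 31; the last is March 31.
1 September 2030 is a Sunday, so the first Friday is September 6 and the fourth is September 27.
Daylight saving runs 31 March – 27 September; September 28, 2030 is outside that window, so Irarn Station is on standard time at UTC+12:00.
06:15 local − 12h = 18:15 UTC (rolling into the previous day, 27 September 2030).

18:15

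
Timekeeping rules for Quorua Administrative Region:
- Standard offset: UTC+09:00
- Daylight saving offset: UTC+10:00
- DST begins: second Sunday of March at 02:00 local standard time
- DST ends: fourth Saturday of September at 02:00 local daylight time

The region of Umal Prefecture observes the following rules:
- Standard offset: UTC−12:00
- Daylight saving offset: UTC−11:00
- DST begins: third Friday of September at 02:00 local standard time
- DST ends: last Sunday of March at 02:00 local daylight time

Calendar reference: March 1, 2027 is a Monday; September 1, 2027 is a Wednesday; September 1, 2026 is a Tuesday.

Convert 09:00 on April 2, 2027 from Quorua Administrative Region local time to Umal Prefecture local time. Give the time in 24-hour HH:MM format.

1 March 2027 is a Monday, so the first Sunday is March 7 and the second is March 14.
1 September 2027 is a Wednesday, so the first Saturday is September 4 and the fourth is September 25.
April 2, 2027 lies within the daylight-saving period (14 March – 25 September), so Quorua Administrative Region is on daylight time, UTC+10:00.
09:00 Quorua Administrative Region − 10h = 23:00 UTC (rolling into the previous day, 1 April 2027).
1 September 2026 is a Tuesday, so the first Friday is September 4 and the third is September 18.
1 March 2027 is a Monday, so Sundays fall on 7, 14, 21, 28; the last is March 28.
At the standard offset (UTC−12:00), 23:00 UTC − 12h = 11:00 Umal Prefecture standard time.
The standard-time date in Umal Prefecture, April 1, 2027, does not fall between 18 September 2026 and 28 March 2027, so daylight saving is not in effect and Umal Prefecture is at UTC−12:00.
23:00 UTC − 12h = 11:00 Umal Prefecture.

11:00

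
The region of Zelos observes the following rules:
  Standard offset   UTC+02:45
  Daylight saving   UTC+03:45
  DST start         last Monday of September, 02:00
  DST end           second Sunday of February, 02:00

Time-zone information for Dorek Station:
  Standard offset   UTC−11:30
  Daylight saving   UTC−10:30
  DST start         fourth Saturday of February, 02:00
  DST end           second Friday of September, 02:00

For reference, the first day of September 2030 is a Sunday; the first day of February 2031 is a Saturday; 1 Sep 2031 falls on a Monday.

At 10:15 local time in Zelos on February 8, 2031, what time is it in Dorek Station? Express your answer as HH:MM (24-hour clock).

19:00

1 September 2030 is a Sunday, so Mondays fall on 2, 9, 16, 23, 30; the last is September 30.
1 February 2031 is a Saturday, so the first Sunday is February 2 and the second is February 9.
February 8, 2031 falls between 30 September 2030 and 9 February 2031, so daylight saving is in effect and Zelos is at UTC+03:45.
10:15 Zelos − 3h45m = 06:30 UTC.
1 February 2031 is a Saturday, so the first Saturday is February 1 and the fourth is February 22.
1 September 2031 is a Monday, so the first Friday is September 5 and the second is September 12.
At the standard offset (UTC−11:30), 06:30 UTC − 11h30m = 19:00 Dorek Station standard time (rolling into the previous day, 7 February 2031).
Daylight saving runs 22 February – 12 September; the standard-time date in Dorek Station, February 7, 2031, is outside that window, so Dorek Station is on standard time at UTC−11:30.
06:30 UTC − 11h30m = 19:00 Dorek Station (rolling into the previous day, 7 February 2031).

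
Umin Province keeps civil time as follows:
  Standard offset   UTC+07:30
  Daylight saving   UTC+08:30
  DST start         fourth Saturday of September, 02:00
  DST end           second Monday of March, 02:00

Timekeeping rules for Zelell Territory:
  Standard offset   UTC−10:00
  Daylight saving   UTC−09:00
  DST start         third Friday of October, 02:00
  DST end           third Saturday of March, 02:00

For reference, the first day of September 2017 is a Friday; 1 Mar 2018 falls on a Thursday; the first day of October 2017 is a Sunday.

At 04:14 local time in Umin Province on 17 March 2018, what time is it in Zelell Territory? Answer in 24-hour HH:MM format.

11:44

1 September 2017 is a Friday, so the first Saturday is September 2 and the fourth is September 23.
1 March 2018 is a Thursday, so the first Monday is March 5 and the second is March 12.
17 March 2018 does not fall between 23 September 2017 and 12 March 2018, so daylight saving is not in effect and Umin Province is at UTC+07:30.
04:14 Umin Province − 7h30m = 20:44 UTC (rolling into the previous day, 16 March 2018).
1 October 2017 is a Sunday, so the first Friday is October 6 and the third is October 20.
1 March 2018 is a Thursday, so the first Saturday is March 3 and the third is March 17.
At the standard offset (UTC−10:00), 20:44 UTC − 10h = 10:44 Zelell Territory standard time.
The standard-time date in Zelell Territory, 16 March 2018, lies within the daylight-saving period (20 October 2017 – 17 March 2018), so Zelell Territory is on daylight time, UTC−09:00.
20:44 UTC − 9h = 11:44 Zelell Territory.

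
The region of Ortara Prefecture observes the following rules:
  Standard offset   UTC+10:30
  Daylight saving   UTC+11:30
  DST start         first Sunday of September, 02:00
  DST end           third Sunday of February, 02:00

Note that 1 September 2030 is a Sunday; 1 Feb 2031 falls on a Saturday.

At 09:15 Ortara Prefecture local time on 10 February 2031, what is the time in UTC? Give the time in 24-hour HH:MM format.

21:45

1 September 2030 is a Sunday, so the first Sunday is September 1.
1 February 2031 is a Saturday, so the first Sunday is February 2 and the third is February 16.
10 February 2031 falls between 1 September 2030 and 16 February 2031, so daylight saving is in effect and Ortara Prefecture is at UTC+11:30.
09:15 local − 11h30m = 21:45 UTC (rolling into the previous day, 9 February 2031).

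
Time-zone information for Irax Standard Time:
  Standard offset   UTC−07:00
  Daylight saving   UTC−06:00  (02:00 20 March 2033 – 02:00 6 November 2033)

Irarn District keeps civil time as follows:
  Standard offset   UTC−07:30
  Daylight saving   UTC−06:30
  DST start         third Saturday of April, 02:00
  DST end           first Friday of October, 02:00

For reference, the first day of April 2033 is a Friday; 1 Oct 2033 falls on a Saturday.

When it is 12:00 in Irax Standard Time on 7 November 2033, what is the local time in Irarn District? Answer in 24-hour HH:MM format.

7 November 2033 is outside the daylight-saving period (20 March – 6 November), so Irax Standard Time is on standard time, UTC−07:00.
12:00 Irax Standard Time + 7h = 19:00 UTC.
1 April 2033 is a Friday, so the first Saturday is April 2 and the third is April 16.
1 October 2033 is a Saturday, so the first Friday is October 7.
At the standard offset (UTC−07:30), 19:00 UTC − 7h30m = 11:30 Irarn District standard time.
The standard-time date in Irarn District, 7 November 2033, does not fall between 16 April and 7 October, so daylight saving is not in effect and Irarn District is at UTC−07:30.
19:00 UTC − 7h30m = 11:30 Irarn District.

11:30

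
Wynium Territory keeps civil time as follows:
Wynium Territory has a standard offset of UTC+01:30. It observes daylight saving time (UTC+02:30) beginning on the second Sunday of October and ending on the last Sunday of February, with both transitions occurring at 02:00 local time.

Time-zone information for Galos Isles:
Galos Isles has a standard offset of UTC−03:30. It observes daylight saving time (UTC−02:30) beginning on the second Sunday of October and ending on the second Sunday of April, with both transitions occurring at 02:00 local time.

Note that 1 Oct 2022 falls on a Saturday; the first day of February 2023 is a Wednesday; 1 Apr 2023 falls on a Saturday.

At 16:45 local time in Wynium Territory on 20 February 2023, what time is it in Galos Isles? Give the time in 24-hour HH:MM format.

11:45

1 October 2022 is a Saturday, so the first Sunday is October 2 and the second is October 9.
1 February 2023 is a Wednesday, so Sundays fall on 5, 12, 19, 26; the last is February 26.
Daylight saving runs 9 October 2022 – 26 February 2023; 20 February 2023 is inside that window, so Wynium Territory is at UTC+02:30.
16:45 Wynium Territory − 2h30m = 14:15 UTC.
1 October 2022 is a Saturday, so the first Sunday is October 2 and the second is October 9.
1 April 2023 is a Saturday, so the first Sunday is April 2 and the second is April 9.
At the standard offset (UTC−03:30), 14:15 UTC − 3h30m = 10:45 Galos Isles standard time.
The standard-time date in Galos Isles, 20 February 2023, lies within the daylight-saving period (9 October 2022 – 9 April 2023), so Galos Isles is on daylight time, UTC−02:30.
14:15 UTC − 2h30m = 11:45 Galos Isles.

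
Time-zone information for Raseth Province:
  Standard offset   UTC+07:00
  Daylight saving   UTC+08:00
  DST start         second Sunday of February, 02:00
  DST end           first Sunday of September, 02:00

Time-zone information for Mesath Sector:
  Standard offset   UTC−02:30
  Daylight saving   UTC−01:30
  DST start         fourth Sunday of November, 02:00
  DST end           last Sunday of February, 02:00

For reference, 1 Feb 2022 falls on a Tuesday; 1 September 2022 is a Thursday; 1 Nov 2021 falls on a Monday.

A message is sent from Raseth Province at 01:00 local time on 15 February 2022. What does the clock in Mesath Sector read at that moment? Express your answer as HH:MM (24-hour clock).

1 February 2022 is a Tuesday, so the first Sunday is February 6 and the second is February 13.
1 September 2022 is a Thursday, so the first Sunday is September 4.
Daylight saving runs 13 February – 4 September; 15 February 2022 is inside that window, so Raseth Province is at UTC+08:00.
01:00 Raseth Province − 8h = 17:00 UTC (rolling into the previous day, 14 February 2022).
1 November 2021 is a Monday, so the first Sunday is November 7 and the fourth is November 28.
1 February 2022 is a Tuesday, so Sundays fall on 6, 13, 20, 27; the last is February 27.
At the standard offset (UTC−02:30), 17:00 UTC − 2h30m = 14:30 Mesath Sector standard time.
The standard-time date in Mesath Sector, 14 February 2022, falls between 28 November 2021 and 27 February 2022, so daylight saving is in effect and Mesath Sector is at UTC−01:30.
17:00 UTC − 1h30m = 15:30 Mesath Sector.

15:30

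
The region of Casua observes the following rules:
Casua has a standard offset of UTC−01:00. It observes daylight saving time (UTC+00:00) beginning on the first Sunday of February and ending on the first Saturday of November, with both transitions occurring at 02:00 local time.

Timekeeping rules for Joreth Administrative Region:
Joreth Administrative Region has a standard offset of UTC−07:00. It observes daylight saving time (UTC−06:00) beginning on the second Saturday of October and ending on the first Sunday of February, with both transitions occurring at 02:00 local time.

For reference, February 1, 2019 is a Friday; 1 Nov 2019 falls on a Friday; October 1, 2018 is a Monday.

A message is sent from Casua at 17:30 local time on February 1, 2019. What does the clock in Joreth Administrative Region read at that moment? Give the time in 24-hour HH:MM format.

12:30

1 February 2019 is a Friday, so the first Sunday is February 3.
1 November 2019 is a Friday, so the first Saturday is November 2.
Daylight saving runs 3 February – 2 November; February 1, 2019 is outside that window, so Casua is on standard time at UTC−01:00.
17:30 Casua + 1h = 18:30 UTC.
1 October 2018 is a Monday, so the first Saturday is October 6 and the second is October 13.
1 February 2019 is a Friday, so the first Sunday is February 3.
At the standard offset (UTC−07:00), 18:30 UTC − 7h = 11:30 Joreth Administrative Region standard time.
The standard-time date in Joreth Administrative Region, February 1, 2019, lies within the daylight-saving period (13 October 2018 – 3 February 2019), so Joreth Administrative Region is on daylight time, UTC−06:00.
18:30 UTC − 6h = 12:30 Joreth Administrative Region.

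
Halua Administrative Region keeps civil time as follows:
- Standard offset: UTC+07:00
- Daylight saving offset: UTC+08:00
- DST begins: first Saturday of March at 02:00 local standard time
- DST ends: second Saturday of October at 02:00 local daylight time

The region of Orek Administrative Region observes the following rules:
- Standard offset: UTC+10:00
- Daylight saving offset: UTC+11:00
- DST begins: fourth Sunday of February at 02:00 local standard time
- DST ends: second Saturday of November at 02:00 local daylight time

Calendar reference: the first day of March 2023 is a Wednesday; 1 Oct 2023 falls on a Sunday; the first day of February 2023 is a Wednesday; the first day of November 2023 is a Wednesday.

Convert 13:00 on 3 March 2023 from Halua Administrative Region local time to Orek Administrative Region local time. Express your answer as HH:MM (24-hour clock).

17:00

1 March 2023 is a Wednesday, so the first Saturday is March 4.
1 October 2023 is a Sunday, so the first Saturday is October 7 and the second is October 14.
3 March 2023 is outside the daylight-saving period (4 March – 14 October), so Halua Administrative Region is on standard time, UTC+07:00.
13:00 Halua Administrative Region − 7h = 06:00 UTC.
1 February 2023 is a Wednesday, so the first Sunday is February 5 and the fourth is February 26.
1 November 2023 is a Wednesday, so the first Saturday is November 4 and the second is November 11.
At the standard offset (UTC+10:00), 06:00 UTC + 10h = 16:00 Orek Administrative Region standard time.
The standard-time date in Orek Administrative Region, 3 March 2023, lies within the daylight-saving period (26 February – 11 November), so Orek Administrative Region is on daylight time, UTC+11:00.
06:00 UTC + 11h = 17:00 Orek Administrative Region.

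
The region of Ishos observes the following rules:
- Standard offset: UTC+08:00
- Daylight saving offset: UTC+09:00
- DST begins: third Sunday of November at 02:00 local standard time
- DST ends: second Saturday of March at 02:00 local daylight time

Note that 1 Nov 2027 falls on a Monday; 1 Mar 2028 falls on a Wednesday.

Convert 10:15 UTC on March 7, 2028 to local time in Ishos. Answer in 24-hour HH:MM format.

19:15

1 November 2027 is a Monday, so the first Sunday is November 7 and the third is November 21.
1 March 2028 is a Wednesday, so the first Saturday is March 4 and the second is March 11.
At the standard offset (UTC+08:00), 10:15 UTC + 8h = 18:15 Ishos standard time.
Daylight saving runs 21 November 2027 – 11 March 2028; the standard-time date in Ishos, March 7, 2028, is inside that window, so Ishos is at UTC+09:00.
10:15 UTC + 9h = 19:15 local.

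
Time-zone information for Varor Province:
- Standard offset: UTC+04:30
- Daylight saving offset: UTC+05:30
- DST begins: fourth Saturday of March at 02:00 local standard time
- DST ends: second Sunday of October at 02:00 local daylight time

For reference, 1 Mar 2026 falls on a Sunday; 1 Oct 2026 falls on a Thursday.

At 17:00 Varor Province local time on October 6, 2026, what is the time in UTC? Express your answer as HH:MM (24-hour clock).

11:30

1 March 2026 is a Sunday, so the first Saturday is March 7 and the fourth is March 28.
1 October 2026 is a Thursday, so the first Sunday is October 4 and the second is October 11.
Daylight saving runs 28 March – 11 October; October 6, 2026 is inside that window, so Varor Province is at UTC+05:30.
17:00 local − 5h30m = 11:30 UTC.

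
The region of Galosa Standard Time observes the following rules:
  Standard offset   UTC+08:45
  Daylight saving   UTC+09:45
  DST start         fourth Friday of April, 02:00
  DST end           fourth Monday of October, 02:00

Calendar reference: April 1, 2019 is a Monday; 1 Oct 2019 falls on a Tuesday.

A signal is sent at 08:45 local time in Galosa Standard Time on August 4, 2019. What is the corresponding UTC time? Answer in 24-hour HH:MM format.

1 April 2019 is a Monday, so the first Friday is April 5 and the fourth is April 26.
1 October 2019 is a Tuesday, so the first Monday is October 7 and the fourth is October 28.
August 4, 2019 lies within the daylight-saving period (26 April – 28 October), so Galosa Standard Time is on daylight time, UTC+09:45.
08:45 local − 9h45m = 23:00 UTC (rolling into the previous day, 3 August 2019).

23:00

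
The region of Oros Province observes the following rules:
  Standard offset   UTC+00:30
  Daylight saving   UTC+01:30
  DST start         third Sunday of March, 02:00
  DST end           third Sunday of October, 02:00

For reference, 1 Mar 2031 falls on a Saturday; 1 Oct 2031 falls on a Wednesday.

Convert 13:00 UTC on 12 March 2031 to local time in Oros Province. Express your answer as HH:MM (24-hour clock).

13:30

1 March 2031 is a Saturday, so the first Sunday is March 2 and the third is March 16.
1 October 2031 is a Wednesday, so the first Sunday is October 5 and the third is October 19.
At the standard offset (UTC+00:30), 13:00 UTC + 0h30m = 13:30 Oros Province standard time.
The standard-time date in Oros Province, 12 March 2031, is outside the daylight-saving period (16 March – 19 October), so Oros Province is on standard time, UTC+00:30.
13:00 UTC + 0h30m = 13:30 local.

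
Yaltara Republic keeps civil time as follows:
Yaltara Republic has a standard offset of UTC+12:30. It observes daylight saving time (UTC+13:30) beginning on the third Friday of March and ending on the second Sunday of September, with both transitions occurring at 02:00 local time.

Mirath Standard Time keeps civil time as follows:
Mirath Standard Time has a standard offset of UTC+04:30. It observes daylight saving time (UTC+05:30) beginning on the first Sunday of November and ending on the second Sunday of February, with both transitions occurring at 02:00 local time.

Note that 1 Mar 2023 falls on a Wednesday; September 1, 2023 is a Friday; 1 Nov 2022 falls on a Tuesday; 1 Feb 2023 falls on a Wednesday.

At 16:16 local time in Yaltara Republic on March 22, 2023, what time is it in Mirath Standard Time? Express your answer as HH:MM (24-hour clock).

1 March 2023 is a Wednesday, so the first Friday is March 3 and the third is March 17.
1 September 2023 is a Friday, so the first Sunday is September 3 and the second is September 10.
March 22, 2023 lies within the daylight-saving period (17 March – 10 September), so Yaltara Republic is on daylight time, UTC+13:30.
16:16 Yaltara Republic − 13h30m = 02:46 UTC.
1 November 2022 is a Tuesday, so the first Sunday is November 6.
1 February 2023 is a Wednesday, so the first Sunday is February 5 and the second is February 12.
At the standard offset (UTC+04:30), 02:46 UTC + 4h30m = 07:16 Mirath Standard Time standard time.
Daylight saving runs 6 November 2022 – 12 February 2023; the standard-time date in Mirath Standard Time, March 22, 2023, is outside that window, so Mirath Standard Time is on standard time at UTC+04:30.
02:46 UTC + 4h30m = 07:16 Mirath Standard Time.

07:16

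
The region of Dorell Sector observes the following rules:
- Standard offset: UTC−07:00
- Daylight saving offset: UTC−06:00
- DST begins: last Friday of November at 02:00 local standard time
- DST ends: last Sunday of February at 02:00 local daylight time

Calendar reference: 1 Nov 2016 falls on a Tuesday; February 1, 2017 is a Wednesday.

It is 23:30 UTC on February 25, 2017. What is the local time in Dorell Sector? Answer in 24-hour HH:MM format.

1 November 2016 is a Tuesday, so Fridays fall on 4, 11, 18, 25; the last is November 25.
1 February 2017 is a Wednesday, so Sundays fall on 5, 12, 19, 26; the last is February 26.
At the standard offset (UTC−07:00), 23:30 UTC − 7h = 16:30 Dorell Sector standard time.
The standard-time date in Dorell Sector, February 25, 2017, lies within the daylight-saving period (25 November 2016 – 26 February 2017), so Dorell Sector is on daylight time, UTC−06:00.
23:30 UTC − 6h = 17:30 local.

17:30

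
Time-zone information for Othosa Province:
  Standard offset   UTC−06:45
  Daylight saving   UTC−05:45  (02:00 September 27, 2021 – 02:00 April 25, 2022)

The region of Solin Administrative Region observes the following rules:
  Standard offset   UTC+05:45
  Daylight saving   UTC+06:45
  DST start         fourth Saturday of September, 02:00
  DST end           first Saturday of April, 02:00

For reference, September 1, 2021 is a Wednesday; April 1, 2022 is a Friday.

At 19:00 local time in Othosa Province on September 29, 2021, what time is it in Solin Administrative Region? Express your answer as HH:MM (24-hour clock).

September 29, 2021 lies within the daylight-saving period (27 September 2021 – 25 April 2022), so Othosa Province is on daylight time, UTC−05:45.
19:00 Othosa Province + 5h45m = 00:45 UTC (rolling into the next day, 30 September 2021).
1 September 2021 is a Wednesday, so the first Saturday is September 4 and the fourth is September 25.
1 April 2022 is a Friday, so the first Saturday is April 2.
At the standard offset (UTC+05:45), 00:45 UTC + 5h45m = 06:30 Solin Administrative Region standard time.
The standard-time date in Solin Administrative Region, September 30, 2021, lies within the daylight-saving period (25 September 2021 – 2 April 2022), so Solin Administrative Region is on daylight time, UTC+06:45.
00:45 UTC + 6h45m = 07:30 Solin Administrative Region.

07:30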